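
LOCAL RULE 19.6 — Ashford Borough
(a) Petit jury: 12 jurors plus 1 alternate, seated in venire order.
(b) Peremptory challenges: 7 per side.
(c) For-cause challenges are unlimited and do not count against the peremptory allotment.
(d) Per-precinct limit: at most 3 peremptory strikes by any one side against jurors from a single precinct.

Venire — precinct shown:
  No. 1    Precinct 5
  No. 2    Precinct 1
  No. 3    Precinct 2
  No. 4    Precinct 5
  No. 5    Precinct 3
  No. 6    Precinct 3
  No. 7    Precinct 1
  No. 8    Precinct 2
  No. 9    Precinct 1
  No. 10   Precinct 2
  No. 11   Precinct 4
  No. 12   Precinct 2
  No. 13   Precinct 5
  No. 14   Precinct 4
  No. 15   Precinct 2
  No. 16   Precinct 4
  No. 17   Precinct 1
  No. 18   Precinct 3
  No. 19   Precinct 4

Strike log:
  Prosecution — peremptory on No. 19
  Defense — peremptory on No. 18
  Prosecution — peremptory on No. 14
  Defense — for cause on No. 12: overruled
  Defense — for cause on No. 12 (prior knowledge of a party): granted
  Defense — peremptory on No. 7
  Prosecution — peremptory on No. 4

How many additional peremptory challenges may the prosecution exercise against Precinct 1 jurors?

Prosecution peremptories so far: #19, #14, #4 — 3 of 7 used, 4 left overall.
Against Precinct 1: none yet — per-precinct cap 3 leaves 3.
Binding limit: min(4, 3) = 3.

3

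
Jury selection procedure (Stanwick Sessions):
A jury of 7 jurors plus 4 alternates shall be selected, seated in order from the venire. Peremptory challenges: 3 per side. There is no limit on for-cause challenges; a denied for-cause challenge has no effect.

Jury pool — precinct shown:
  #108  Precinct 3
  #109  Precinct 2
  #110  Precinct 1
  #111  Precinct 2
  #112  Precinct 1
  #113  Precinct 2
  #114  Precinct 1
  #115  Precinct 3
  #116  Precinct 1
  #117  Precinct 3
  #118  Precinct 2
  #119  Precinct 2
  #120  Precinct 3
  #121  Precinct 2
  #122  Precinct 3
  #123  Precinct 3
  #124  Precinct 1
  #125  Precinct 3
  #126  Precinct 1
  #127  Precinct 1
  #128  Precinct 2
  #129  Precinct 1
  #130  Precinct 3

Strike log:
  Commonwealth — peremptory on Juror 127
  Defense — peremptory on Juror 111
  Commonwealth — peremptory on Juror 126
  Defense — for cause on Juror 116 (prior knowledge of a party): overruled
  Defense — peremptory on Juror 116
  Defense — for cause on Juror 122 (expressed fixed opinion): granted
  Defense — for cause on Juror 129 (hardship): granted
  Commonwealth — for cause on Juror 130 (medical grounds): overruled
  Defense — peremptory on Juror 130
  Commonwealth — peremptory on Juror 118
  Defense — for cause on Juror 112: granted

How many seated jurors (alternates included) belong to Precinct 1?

2

Removed: #111, #112, #116, #118, #122, #126, #127, #129, #130.
Seated (11 incl. alternates): #108, #109, #110, #113, #114, #115, #117, #119, #120, #121, #123.
Of those, in Precinct 1: #110, #114 → 2.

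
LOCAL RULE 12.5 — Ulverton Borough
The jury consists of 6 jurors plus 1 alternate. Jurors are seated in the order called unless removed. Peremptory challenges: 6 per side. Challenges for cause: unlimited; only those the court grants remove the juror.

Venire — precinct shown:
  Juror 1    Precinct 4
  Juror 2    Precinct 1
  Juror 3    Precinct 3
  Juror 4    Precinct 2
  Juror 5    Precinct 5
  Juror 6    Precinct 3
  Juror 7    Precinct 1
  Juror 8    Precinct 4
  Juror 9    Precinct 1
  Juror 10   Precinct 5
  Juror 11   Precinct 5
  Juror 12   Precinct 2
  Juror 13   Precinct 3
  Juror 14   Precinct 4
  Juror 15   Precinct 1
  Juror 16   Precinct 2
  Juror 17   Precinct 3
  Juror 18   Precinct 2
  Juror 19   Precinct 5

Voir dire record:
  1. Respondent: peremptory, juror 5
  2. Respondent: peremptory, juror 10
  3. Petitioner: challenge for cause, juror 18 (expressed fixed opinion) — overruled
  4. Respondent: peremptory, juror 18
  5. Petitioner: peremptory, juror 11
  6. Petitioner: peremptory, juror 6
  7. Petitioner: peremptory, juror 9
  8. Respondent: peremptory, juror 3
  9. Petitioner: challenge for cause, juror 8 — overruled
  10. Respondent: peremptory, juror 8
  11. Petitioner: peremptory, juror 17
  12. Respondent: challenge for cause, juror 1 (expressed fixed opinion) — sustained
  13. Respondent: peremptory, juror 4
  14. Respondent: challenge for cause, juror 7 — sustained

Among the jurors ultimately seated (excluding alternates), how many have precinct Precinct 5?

Removed: #1, #3, #4, #5, #6, #7, #8, #9, #10, #11, #17, #18.
Seated jurors 1–6: #2, #12, #13, #14, #15, #16 (alternates #19 not counted).
None of those are in Precinct 5 → 0.

0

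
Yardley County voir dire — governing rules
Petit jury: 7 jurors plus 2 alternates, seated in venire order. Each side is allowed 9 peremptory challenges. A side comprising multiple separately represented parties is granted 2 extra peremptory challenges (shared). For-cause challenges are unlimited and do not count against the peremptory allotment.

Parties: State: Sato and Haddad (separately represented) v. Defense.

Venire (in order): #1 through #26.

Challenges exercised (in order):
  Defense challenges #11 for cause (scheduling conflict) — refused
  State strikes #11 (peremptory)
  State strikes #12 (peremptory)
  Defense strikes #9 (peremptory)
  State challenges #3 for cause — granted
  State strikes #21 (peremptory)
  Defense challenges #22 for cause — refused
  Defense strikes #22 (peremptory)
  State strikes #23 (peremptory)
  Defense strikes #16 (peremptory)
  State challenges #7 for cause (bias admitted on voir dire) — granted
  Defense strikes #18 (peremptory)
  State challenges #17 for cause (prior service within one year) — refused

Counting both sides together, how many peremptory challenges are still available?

State allotment: 9 base + 2 multi-party = 11. Defense allotment: 9.
State peremptories used: #11, #12, #21, #23 — 4 (for-cause on #3, #7, #17 don't count).
Defense peremptories used: #9, #22, #16, #18 — 4 (for-cause on #11, #22 don't count).
Remaining: (11 − 4) + (9 − 4) = 12.

12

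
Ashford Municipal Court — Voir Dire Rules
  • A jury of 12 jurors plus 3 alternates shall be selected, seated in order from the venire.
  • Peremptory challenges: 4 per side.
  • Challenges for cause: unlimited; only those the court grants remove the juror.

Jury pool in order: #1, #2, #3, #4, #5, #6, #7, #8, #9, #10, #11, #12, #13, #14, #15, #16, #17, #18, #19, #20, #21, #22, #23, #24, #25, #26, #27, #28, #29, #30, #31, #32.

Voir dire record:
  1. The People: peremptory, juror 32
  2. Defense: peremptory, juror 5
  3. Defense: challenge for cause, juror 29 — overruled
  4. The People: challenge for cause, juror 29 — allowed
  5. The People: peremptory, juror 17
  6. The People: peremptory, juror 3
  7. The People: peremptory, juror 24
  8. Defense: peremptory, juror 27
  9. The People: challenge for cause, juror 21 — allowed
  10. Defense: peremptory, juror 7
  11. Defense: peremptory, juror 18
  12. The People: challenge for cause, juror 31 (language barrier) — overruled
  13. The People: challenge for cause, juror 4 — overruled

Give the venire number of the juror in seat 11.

14

Removed: #3, #5, #7, #17, #18, #21, #24, #27, #29, #32. (#4, #31 stay — for-cause denied.)
Filling seats in venire order through position 11: #1, #2, #4, #6, #8, #9, #10, #11, #12, #13, #14.
So seat 11 is #14.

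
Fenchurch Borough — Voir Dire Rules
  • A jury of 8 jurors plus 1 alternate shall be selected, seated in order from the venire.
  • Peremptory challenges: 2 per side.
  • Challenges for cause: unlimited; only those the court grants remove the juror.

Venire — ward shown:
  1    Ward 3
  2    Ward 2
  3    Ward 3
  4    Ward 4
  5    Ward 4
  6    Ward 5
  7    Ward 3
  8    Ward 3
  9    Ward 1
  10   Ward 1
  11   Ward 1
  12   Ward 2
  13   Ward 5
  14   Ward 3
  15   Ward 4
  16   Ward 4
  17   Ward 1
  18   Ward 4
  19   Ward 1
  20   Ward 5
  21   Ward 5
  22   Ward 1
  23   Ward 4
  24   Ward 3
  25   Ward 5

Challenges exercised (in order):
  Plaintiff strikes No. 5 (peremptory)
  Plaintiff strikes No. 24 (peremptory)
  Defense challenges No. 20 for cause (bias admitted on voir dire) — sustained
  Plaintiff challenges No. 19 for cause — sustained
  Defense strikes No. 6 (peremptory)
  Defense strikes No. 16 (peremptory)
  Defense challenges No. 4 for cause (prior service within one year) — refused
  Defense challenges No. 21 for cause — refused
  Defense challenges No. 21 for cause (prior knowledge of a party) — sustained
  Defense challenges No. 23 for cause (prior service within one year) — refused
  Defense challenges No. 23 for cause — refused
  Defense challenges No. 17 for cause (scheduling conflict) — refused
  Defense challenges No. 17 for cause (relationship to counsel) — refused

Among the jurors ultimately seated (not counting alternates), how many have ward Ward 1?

2

Removed: #5, #6, #16, #19, #20, #21, #24.
Seated jurors 1–8: #1, #2, #3, #4, #7, #8, #9, #10 (alternates #11 not counted).
Of those, in Ward 1: #9, #10 → 2.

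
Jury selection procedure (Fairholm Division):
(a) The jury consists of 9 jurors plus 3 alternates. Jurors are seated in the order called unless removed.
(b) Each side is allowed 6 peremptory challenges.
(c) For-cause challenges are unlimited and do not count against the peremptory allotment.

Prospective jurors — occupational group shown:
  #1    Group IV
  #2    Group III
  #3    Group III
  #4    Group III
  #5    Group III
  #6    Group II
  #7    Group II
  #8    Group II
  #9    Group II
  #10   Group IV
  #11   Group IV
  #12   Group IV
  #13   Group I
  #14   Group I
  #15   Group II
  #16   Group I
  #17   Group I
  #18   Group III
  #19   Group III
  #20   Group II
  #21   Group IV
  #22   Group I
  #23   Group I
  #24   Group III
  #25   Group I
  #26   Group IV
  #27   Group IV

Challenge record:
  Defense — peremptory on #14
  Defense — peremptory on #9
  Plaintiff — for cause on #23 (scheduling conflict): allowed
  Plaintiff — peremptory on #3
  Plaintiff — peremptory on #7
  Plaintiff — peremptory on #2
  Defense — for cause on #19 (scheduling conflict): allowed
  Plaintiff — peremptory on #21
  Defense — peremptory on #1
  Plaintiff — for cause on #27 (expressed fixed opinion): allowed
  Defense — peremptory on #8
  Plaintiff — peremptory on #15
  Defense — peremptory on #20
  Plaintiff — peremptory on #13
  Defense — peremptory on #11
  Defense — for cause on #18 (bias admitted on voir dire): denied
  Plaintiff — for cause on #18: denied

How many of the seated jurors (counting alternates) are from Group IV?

3

Removed: #1, #2, #3, #7, #8, #9, #11, #13, #14, #15, #19, #20, #21, #23, #27.
Seated (12 incl. alternates): #4, #5, #6, #10, #12, #16, #17, #18, #22, #24, #25, #26.
Of those, in Group IV: #10, #12, #26 → 3.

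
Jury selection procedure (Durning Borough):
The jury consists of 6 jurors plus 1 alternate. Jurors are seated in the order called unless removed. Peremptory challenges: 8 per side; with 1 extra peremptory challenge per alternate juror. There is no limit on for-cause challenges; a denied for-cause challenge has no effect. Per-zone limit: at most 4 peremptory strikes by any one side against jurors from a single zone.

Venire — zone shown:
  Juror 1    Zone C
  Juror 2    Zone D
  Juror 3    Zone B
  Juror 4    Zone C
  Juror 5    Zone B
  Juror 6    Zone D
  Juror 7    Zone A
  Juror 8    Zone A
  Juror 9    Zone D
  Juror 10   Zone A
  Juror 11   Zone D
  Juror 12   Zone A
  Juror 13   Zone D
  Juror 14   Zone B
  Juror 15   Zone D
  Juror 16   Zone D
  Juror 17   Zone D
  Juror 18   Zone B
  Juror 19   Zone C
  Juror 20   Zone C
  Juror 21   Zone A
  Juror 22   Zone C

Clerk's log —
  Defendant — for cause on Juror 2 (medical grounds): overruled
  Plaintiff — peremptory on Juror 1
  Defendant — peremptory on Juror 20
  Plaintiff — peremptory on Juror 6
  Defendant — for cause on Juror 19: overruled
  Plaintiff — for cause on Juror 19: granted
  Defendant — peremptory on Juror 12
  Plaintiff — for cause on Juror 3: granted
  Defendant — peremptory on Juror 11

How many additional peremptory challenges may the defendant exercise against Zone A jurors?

3

Defendant peremptories so far: #20, #12, #11 — 3 of 9 used, 6 left overall.
Against Zone A: #12 — 1 used; per-zone cap 4 leaves 3.
Binding limit: min(6, 3) = 3.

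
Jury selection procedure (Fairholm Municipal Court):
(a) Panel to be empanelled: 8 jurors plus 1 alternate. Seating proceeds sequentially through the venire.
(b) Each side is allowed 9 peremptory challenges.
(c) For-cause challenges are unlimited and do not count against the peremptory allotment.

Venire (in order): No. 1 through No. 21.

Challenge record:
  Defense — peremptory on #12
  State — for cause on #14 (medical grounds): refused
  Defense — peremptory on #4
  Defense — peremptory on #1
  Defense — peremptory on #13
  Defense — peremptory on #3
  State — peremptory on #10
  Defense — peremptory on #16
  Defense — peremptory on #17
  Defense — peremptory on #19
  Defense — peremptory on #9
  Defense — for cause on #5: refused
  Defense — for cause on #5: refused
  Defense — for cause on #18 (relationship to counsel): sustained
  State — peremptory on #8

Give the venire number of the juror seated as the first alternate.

21

Removed: #1, #3, #4, #8, #9, #10, #12, #13, #16, #17, #18, #19. (#5, #14 stay — for-cause denied.)
Filling seats in venire order through position 9: #2, #5, #6, #7, #11, #14, #15, #20, #21.
So alternate 1 is #21.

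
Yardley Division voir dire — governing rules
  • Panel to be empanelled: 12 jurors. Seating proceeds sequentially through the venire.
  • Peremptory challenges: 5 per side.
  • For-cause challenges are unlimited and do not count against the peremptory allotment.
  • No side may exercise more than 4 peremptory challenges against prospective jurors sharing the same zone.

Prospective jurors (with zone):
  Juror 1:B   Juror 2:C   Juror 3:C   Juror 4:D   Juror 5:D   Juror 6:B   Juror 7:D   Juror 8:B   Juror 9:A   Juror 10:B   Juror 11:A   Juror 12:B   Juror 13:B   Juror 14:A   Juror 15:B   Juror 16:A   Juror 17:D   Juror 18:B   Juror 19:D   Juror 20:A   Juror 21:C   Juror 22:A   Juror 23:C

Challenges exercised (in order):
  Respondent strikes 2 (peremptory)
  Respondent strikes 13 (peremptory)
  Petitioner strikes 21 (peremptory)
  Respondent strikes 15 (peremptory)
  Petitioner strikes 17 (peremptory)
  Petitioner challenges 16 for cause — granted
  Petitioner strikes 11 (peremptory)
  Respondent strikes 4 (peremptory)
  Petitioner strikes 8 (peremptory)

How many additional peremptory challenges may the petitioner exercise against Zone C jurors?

Petitioner peremptories so far: #21, #17, #11, #8 — 4 of 5 used, 1 left overall.
Against Zone C: #21 — 1 used; per-zone cap 4 leaves 3.
Binding limit: min(1, 3) = 1.

1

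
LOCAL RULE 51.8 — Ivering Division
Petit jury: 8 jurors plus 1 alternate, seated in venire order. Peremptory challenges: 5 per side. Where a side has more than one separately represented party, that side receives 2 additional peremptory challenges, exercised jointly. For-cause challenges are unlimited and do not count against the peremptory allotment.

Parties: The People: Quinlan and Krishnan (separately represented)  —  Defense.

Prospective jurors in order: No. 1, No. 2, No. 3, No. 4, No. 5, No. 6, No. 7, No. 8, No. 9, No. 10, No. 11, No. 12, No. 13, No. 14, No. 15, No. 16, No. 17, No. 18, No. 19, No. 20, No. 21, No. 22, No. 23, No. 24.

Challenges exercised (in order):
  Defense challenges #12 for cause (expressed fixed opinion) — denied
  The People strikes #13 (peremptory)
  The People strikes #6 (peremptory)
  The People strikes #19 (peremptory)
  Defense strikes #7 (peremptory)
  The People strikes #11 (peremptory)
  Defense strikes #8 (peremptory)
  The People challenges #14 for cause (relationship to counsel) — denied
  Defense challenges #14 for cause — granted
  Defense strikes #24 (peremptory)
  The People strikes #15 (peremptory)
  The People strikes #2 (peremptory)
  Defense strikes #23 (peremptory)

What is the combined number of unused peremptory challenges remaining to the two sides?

The People allotment: 5 base + 2 multi-party = 7. Defense allotment: 5.
The People peremptories used: #13, #6, #19, #11, #15, #2 — 6 (the for-cause on #14 doesn't count).
Defense peremptories used: #7, #8, #24, #23 — 4 (for-cause on #12, #14 don't count).
Remaining: (7 − 6) + (5 − 4) = 2.

2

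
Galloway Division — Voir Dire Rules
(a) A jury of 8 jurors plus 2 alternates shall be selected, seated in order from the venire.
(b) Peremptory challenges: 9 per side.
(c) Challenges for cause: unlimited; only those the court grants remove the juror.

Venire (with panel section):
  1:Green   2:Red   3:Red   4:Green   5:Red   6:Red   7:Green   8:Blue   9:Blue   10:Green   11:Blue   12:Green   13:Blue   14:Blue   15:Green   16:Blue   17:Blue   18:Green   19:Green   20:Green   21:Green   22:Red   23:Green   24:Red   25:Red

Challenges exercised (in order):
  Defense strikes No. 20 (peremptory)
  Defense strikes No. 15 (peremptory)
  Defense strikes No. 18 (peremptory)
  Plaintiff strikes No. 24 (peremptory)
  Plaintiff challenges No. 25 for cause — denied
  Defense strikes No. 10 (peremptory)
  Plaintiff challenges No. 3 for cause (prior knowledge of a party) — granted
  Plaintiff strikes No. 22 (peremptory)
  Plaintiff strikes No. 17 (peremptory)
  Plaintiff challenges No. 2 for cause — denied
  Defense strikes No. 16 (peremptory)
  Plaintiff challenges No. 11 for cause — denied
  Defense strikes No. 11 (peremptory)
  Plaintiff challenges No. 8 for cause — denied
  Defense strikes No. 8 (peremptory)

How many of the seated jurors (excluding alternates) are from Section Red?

3

Removed: #3, #8, #10, #11, #15, #16, #17, #18, #20, #22, #24.
Seated jurors 1–8: #1, #2, #4, #5, #6, #7, #9, #12 (alternates #13, #14 not counted).
Of those, in Section Red: #2, #5, #6 → 3.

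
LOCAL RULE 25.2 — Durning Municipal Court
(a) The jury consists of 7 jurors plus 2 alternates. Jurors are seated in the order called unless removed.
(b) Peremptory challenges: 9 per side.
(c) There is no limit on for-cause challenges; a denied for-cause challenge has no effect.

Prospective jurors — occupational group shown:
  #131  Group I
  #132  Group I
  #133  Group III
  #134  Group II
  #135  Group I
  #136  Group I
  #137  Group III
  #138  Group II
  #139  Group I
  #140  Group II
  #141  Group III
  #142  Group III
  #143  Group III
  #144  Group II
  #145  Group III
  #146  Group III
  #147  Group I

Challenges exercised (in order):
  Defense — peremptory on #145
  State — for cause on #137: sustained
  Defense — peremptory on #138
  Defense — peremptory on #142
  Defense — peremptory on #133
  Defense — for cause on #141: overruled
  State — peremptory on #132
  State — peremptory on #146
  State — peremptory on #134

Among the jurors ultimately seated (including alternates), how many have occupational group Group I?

Removed: #132, #133, #134, #137, #138, #142, #145, #146.
Seated (9 incl. alternates): #131, #135, #136, #139, #140, #141, #143, #144, #147.
Of those, in Group I: #131, #135, #136, #139, #147 → 5.

5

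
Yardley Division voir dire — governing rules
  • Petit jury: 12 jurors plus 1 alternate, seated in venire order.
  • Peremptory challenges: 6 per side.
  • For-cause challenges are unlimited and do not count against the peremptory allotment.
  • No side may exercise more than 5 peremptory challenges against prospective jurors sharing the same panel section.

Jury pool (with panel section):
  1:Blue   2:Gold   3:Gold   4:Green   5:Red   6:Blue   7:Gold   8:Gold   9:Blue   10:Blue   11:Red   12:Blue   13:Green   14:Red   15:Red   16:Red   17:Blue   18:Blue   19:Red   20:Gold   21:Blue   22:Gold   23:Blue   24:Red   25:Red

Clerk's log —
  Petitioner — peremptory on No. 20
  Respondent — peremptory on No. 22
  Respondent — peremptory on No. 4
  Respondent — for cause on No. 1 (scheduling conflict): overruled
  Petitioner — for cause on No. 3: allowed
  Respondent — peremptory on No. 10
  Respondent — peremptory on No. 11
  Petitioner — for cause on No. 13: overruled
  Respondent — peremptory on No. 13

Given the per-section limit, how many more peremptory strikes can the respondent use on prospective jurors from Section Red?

Respondent peremptories so far: #22, #4, #10, #11, #13 — 5 of 6 used, 1 left overall.
Against Section Red: #11 — 1 used; per-section cap 5 leaves 4.
Binding limit: min(1, 4) = 1.

1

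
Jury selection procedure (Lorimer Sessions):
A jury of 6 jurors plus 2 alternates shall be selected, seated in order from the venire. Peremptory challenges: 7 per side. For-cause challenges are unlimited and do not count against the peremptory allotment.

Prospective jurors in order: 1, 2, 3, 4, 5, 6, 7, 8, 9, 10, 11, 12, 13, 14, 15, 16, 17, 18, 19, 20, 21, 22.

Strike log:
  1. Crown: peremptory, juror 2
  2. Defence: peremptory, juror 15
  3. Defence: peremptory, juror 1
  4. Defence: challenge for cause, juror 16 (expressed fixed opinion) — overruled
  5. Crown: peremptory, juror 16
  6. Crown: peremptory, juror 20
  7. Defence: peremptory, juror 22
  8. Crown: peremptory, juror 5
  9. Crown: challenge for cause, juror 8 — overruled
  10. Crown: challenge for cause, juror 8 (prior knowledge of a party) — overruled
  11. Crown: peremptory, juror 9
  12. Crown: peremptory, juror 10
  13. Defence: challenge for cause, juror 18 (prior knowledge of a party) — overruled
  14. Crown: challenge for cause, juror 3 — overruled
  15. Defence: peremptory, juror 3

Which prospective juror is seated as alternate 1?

Removed: #1, #2, #3, #5, #9, #10, #15, #16, #20, #22. (#8, #18 stay — for-cause denied.)
Seating in order: seats 1–6 → #4, #6, #7, #8, #11, #12; alternates → #13, #14.
So alternate 1 is #13.

13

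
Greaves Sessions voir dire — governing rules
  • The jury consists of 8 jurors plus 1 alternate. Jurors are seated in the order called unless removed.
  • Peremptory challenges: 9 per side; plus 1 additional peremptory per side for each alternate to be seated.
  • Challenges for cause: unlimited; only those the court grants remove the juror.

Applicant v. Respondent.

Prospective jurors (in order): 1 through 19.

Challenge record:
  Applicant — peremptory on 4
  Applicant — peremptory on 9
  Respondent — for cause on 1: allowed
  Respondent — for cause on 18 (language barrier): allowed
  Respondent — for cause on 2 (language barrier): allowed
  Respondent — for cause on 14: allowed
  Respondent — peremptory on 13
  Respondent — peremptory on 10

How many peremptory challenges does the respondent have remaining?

Respondent allotment: 9 base + 1 × 1 alternate = 10.
Respondent peremptories used: #13, #10 — 2 (for-cause on #1, #18, #2, #14 don't count).
Remaining: 10 − 2 = 8.

8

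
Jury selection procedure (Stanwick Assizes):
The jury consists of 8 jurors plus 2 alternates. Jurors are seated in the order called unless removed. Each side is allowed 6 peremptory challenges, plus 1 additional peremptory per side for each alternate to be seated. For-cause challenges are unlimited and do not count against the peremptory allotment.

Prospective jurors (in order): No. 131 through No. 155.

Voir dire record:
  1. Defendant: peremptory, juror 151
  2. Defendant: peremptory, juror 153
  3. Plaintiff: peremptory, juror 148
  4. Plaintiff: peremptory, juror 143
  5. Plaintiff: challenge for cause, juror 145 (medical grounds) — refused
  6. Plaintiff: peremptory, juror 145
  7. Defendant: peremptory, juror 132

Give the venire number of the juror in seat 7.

Removed: #132, #143, #145, #148, #151, #153.
Seating in order: seats 1–8 → #131, #133, #134, #135, #136, #137, #138, #139; alternates → #140, #141.
So seat 7 is #138.

138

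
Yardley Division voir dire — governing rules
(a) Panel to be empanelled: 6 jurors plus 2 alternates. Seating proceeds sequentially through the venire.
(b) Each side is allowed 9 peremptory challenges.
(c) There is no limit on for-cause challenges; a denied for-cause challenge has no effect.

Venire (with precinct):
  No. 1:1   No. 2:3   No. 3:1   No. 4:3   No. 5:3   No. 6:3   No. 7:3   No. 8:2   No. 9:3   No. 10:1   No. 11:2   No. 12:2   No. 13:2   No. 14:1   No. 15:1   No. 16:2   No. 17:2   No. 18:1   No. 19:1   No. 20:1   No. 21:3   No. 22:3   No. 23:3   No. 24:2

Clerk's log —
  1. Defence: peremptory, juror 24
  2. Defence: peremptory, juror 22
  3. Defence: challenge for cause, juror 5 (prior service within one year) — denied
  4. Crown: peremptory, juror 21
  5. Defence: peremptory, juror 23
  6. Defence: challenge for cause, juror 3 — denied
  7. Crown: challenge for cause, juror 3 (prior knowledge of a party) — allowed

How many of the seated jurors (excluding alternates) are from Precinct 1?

Removed: #3, #21, #22, #23, #24.
Seated jurors 1–6: #1, #2, #4, #5, #6, #7 (alternates #8, #9 not counted).
Of those, in Precinct 1: #1 → 1.

1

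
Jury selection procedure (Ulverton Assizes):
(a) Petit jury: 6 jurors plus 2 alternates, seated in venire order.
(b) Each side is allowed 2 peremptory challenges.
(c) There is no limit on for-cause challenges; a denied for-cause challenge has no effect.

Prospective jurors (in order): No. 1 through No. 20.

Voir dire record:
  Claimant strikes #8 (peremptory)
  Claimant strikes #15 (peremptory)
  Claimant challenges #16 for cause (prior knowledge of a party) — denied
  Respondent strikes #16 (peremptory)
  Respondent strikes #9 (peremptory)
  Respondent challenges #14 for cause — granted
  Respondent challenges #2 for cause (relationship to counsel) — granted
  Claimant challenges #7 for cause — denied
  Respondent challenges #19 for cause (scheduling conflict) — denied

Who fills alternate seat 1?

Removed: #2, #8, #9, #14, #15, #16. (#7, #19 stay — for-cause denied.)
Seating in order: seats 1–6 → #1, #3, #4, #5, #6, #7; alternates → #10, #11.
So alternate 1 is #10.

10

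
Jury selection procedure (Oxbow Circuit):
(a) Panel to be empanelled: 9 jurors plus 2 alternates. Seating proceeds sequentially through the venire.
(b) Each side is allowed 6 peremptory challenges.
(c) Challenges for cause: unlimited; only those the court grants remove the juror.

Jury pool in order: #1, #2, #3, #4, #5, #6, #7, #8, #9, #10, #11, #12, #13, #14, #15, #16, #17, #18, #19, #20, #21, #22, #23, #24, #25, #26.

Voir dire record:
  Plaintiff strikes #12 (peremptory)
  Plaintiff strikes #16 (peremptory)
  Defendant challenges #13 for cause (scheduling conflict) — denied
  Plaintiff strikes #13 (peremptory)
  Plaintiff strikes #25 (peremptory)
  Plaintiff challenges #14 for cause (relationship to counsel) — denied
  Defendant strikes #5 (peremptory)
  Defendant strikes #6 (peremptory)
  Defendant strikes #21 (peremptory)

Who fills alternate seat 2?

Removed: #5, #6, #12, #13, #16, #21, #25. (#14 stays — for-cause denied.)
Seating in order: seats 1–9 → #1, #2, #3, #4, #7, #8, #9, #10, #11; alternates → #14, #15.
So alternate 2 is #15.

15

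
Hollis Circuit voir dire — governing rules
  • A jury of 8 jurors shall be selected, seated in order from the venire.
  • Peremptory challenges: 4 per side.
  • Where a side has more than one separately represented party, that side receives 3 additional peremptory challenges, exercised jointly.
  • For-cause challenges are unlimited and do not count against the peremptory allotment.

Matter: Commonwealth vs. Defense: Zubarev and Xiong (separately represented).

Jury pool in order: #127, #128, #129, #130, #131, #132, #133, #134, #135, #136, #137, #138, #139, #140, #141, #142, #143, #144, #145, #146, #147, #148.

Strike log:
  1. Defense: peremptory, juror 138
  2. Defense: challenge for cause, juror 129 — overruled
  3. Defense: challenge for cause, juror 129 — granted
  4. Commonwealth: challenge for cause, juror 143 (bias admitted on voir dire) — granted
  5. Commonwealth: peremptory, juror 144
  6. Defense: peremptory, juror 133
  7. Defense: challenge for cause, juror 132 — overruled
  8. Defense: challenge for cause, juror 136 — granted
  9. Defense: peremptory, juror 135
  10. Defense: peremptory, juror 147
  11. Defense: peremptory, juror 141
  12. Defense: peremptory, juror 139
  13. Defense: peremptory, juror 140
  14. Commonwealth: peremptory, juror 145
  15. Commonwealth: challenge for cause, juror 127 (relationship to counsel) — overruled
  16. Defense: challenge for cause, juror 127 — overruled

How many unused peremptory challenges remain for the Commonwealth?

2

Commonwealth allotment: 4.
Commonwealth peremptories used: #144, #145 — 2 (for-cause on #143, #127 don't count).
Remaining: 4 − 2 = 2.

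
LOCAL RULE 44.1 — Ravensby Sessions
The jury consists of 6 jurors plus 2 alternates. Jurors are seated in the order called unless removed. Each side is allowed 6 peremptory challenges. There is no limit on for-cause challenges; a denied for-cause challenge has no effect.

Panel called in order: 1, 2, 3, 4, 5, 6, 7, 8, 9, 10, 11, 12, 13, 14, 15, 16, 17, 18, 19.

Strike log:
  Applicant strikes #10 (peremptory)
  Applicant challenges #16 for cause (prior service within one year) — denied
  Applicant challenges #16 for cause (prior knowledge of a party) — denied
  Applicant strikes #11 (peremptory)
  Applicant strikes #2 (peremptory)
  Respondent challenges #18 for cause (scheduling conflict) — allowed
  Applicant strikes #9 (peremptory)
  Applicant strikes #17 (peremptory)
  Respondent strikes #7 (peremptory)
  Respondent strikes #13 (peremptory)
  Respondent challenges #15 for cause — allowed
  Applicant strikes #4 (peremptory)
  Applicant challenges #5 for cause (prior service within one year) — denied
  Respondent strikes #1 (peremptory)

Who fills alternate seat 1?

16

Removed: #1, #2, #4, #7, #9, #10, #11, #13, #15, #17, #18. (#5, #16 stay — for-cause denied.)
Seating in order: seats 1–6 → #3, #5, #6, #8, #12, #14; alternates → #16, #19.
So alternate 1 is #16.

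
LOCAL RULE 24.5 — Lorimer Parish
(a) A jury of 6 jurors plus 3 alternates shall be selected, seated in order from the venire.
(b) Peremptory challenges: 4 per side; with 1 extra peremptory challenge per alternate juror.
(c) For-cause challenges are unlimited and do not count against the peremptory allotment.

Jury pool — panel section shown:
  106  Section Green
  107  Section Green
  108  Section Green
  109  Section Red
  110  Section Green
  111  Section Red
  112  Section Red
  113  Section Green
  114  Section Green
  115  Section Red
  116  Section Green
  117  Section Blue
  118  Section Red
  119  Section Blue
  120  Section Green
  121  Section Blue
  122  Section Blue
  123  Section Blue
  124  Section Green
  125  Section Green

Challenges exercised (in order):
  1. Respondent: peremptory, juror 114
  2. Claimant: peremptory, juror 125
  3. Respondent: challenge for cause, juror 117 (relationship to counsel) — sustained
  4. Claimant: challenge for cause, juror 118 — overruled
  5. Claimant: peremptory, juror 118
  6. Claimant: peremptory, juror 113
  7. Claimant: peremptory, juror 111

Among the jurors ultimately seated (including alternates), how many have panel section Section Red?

Removed: #111, #113, #114, #117, #118, #125.
Seated (9 incl. alternates): #106, #107, #108, #109, #110, #112, #115, #116, #119.
Of those, in Section Red: #109, #112, #115 → 3.

3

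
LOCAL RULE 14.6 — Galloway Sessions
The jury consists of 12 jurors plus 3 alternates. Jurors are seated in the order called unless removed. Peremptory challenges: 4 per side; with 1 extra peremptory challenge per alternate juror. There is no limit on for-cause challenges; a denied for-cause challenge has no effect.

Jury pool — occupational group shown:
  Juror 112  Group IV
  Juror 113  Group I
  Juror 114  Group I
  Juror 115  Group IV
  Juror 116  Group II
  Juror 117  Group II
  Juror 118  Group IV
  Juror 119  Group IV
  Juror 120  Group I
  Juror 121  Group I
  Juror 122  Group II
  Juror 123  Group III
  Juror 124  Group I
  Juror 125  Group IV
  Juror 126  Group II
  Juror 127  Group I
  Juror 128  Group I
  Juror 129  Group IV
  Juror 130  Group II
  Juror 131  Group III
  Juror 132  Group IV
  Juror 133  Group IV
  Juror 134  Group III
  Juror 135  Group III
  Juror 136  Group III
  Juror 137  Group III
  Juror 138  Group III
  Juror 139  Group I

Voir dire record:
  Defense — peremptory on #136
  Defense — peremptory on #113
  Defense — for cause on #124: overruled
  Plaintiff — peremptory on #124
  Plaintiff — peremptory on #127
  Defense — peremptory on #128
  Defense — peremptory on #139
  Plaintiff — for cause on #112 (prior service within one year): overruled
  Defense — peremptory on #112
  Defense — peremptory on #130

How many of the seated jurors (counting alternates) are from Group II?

4

Removed: #112, #113, #124, #127, #128, #130, #136, #139.
Seated (15 incl. alternates): #114, #115, #116, #117, #118, #119, #120, #121, #122, #123, #125, #126, #129, #131, #132.
Of those, in Group II: #116, #117, #122, #126 → 4.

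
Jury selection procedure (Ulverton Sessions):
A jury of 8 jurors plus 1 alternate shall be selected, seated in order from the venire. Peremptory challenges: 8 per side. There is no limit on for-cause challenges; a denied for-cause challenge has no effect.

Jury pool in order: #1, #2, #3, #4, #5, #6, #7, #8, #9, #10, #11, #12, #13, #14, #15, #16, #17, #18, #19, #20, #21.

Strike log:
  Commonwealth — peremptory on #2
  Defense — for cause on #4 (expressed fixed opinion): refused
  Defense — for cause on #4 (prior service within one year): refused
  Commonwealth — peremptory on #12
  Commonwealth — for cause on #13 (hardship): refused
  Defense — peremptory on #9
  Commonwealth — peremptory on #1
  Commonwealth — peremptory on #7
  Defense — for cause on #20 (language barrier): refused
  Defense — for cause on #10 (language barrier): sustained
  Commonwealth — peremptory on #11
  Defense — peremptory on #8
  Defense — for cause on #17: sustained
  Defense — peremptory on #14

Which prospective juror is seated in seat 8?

18

Removed: #1, #2, #7, #8, #9, #10, #11, #12, #14, #17. (#4, #13, #20 stay — for-cause denied.)
Seating in order: seats 1–8 → #3, #4, #5, #6, #13, #15, #16, #18; alternates → #19.
So seat 8 is #18.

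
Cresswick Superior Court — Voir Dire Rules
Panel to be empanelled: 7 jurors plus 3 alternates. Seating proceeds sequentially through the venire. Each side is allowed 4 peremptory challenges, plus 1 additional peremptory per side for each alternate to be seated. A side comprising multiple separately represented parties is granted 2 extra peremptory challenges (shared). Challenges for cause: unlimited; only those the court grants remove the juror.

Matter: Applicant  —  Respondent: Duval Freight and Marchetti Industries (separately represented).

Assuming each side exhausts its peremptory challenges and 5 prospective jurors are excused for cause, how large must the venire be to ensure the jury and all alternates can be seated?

31

Seats to fill: 7 + 3 alternates = 10.
Peremptories — Applicant: 4 + 1×3 = 7; Respondent: 4 + 1×3 + 2 = 9; total 16.
For-cause removals: 5.
Minimum venire: 10 + 16 + 5 = 31.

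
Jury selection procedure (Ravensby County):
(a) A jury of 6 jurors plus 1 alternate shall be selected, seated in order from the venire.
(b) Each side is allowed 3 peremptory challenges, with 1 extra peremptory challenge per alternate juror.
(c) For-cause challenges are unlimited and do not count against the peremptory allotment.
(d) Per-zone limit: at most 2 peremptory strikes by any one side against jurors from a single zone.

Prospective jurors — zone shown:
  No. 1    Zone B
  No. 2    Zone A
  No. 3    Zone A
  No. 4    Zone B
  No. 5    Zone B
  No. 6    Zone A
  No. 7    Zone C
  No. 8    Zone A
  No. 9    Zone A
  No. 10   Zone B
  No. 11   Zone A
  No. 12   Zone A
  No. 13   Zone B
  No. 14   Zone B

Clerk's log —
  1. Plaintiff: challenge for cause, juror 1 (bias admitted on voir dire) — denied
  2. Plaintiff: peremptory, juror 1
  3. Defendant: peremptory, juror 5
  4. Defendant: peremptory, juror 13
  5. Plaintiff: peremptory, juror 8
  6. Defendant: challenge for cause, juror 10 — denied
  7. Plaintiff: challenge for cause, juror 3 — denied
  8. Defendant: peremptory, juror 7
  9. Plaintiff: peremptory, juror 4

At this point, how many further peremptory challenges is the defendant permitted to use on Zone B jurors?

0

Defendant peremptories so far: #5, #13, #7 — 3 of 4 used, 1 left overall.
Against Zone B: #5, #13 — 2 used; per-zone cap 2 leaves 0.
Binding limit: min(1, 0) = 0.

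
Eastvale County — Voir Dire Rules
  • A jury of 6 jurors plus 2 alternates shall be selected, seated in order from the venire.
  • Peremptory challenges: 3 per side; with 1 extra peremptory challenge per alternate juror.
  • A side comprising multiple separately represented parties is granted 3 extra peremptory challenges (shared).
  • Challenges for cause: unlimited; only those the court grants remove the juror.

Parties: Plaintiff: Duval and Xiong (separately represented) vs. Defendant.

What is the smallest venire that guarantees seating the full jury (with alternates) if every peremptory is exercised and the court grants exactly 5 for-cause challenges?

Seats to fill: 6 + 2 alternates = 8.
Peremptories — Plaintiff: 3 + 1×2 + 3 = 8; Defendant: 3 + 1×2 = 5; total 13.
For-cause removals: 5.
Minimum venire: 8 + 13 + 5 = 26.

26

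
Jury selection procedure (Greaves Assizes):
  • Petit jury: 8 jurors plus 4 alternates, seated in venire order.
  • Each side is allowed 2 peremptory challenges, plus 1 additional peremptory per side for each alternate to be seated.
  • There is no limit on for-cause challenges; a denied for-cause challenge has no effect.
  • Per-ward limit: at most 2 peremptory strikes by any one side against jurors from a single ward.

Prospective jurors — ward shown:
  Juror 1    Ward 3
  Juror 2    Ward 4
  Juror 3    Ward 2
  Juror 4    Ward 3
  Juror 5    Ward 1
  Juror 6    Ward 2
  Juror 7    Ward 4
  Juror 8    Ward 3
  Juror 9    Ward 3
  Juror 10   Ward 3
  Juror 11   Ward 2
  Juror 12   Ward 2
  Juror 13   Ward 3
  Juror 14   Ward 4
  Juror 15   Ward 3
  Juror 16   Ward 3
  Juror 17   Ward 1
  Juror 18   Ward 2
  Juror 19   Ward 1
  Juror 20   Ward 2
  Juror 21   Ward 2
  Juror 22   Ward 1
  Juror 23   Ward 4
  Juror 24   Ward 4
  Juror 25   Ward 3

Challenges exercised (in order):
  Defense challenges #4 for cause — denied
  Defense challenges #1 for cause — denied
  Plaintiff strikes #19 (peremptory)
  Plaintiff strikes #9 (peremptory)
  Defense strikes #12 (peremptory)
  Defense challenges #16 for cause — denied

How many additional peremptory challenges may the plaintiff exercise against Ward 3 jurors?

Plaintiff peremptories so far: #19, #9 — 2 of 6 used, 4 left overall.
Against Ward 3: #9 — 1 used; per-ward cap 2 leaves 1.
Binding limit: min(4, 1) = 1.

1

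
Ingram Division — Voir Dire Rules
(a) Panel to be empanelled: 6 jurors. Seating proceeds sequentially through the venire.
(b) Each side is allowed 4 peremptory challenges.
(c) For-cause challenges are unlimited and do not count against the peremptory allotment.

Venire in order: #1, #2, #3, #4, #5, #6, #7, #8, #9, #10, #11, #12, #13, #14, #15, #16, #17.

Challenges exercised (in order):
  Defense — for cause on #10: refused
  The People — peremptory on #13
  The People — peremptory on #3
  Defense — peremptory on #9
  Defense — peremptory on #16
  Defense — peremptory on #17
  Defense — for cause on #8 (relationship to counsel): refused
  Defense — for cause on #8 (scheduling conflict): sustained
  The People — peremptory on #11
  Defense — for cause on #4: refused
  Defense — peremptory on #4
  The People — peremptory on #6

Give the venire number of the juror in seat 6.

12

Removed: #3, #4, #6, #8, #9, #11, #13, #16, #17. (#10 stays — for-cause denied.)
Seating in order: seats 1–6 → #1, #2, #5, #7, #10, #12.
So seat 6 is #12.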